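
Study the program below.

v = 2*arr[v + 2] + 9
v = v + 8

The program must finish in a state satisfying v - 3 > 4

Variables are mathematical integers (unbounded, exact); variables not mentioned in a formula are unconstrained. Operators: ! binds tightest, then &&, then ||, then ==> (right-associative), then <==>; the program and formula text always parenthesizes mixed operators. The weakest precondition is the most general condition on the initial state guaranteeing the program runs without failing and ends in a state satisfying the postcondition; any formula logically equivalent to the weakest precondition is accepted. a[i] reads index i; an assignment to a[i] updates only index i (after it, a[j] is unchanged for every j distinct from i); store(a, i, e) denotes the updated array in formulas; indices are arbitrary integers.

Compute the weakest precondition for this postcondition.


Working backward. After the program, the postcondition v - 3 > 4 must hold; in canonical form it is v > 7.
Before v := v + 8: v > -1
Before v := 2*arr[v + 2] + 9: 2*arr[v + 2] > -10
Answer: WP = 2*arr[v + 2] > -10


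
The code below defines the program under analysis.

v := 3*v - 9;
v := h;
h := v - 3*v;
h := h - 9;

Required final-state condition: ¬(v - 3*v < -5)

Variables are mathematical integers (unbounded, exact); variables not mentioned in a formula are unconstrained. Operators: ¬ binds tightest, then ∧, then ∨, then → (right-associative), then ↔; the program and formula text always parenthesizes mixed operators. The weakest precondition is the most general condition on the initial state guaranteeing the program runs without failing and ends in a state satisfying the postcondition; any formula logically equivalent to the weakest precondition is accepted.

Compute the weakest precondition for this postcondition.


Working backward. After the program, the postcondition ¬(v - 3*v < -5) must hold; in canonical form it is ¬(2*v > 5).
Before h := h - 9: ¬(2*v > 5)
Before h := v - 3*v: ¬(2*v > 5)
Before v := h: ¬(2*h > 5)
Before v := 3*v - 9: ¬(2*h > 5)
Answer: WP = ¬(2*h > 5)


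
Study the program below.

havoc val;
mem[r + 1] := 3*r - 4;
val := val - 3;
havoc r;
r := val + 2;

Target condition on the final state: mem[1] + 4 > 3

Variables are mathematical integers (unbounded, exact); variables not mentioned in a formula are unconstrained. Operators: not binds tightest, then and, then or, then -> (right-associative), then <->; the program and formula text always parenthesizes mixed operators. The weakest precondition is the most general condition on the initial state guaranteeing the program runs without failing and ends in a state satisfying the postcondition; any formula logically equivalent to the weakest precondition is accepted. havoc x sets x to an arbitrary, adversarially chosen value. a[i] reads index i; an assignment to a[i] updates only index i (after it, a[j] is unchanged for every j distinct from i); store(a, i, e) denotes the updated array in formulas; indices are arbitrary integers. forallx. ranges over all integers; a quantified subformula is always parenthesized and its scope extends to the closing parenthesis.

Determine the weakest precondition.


Working backward. After the program, the postcondition mem[1] + 4 > 3 must hold; in canonical form it is mem[1] > -1.
Before r := val + 2: mem[1] > -1
Before havoc r: mem[1] > -1
Before val := val - 3: mem[1] > -1
Before mem[r + 1] := 3*r - 4: store(mem, r + 1, 3*r - 4)[1] > -1
Before havoc val: store(mem, r + 1, 3*r - 4)[1] > -1
Answer: WP = store(mem, r + 1, 3*r - 4)[1] > -1


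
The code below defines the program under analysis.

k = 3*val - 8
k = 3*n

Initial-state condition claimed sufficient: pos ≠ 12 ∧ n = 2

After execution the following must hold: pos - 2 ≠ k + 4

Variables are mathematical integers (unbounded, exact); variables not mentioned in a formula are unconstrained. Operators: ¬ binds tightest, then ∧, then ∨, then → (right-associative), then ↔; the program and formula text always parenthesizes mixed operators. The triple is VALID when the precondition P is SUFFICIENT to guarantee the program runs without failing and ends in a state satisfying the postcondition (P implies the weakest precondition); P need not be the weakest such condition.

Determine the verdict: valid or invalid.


Working backward. After the program, the postcondition pos - 2 ≠ k + 4 must hold; in canonical form it is pos ≠ k + 6.
Before k := 3*n: pos ≠ 3*n + 6
Before k := 3*val - 8: pos ≠ 3*n + 6
The weakest precondition is pos ≠ 3*n + 6.
Check whether pos ≠ 12 ∧ n = 2 implies it.
Every state satisfying the precondition satisfies the weakest precondition: the implication holds.
Answer: valid


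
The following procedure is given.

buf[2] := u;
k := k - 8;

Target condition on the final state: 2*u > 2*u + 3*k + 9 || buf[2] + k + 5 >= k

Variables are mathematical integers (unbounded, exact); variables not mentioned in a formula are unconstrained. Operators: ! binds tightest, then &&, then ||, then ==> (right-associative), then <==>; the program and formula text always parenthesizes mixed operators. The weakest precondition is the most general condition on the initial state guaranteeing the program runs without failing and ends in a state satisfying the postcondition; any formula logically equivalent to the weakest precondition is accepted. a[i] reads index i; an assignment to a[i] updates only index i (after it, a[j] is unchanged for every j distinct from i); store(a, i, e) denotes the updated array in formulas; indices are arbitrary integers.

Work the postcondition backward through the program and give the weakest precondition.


Working backward. After the program, the postcondition 2*u > 2*u + 3*k + 9 || buf[2] + k + 5 >= k must hold; in canonical form it is 3*k < -9 || buf[2] >= -5.
Before k := k - 8: 3*k < 15 || buf[2] >= -5
Before buf[2] := u: 3*k < 15 || u >= -5
Answer: WP = 3*k < 15 || u >= -5


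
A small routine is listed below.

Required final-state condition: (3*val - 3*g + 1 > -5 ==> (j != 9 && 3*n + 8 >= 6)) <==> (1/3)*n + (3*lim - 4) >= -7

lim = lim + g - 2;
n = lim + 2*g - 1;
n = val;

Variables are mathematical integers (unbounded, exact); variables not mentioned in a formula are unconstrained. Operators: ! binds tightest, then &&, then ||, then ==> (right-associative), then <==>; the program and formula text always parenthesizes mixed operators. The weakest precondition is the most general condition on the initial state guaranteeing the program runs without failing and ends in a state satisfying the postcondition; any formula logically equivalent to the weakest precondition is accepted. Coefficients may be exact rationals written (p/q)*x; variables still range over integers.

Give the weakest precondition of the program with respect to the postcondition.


Working backward. After the program, the postcondition (3*val - 3*g + 1 > -5 ==> (j != 9 && 3*n + 8 >= 6)) <==> (1/3)*n + (3*lim - 4) >= -7 must hold; in canonical form it is (3*val > 3*g - 6 ==> (j != 9 && 3*n >= -2)) <==> 3*lim + (1/3)*n >= -3.
Before n := val: (3*val > 3*g - 6 ==> (j != 9 && 3*val >= -2)) <==> 3*lim + (1/3)*val >= -3
Before n := lim + 2*g - 1: (3*val > 3*g - 6 ==> (j != 9 && 3*val >= -2)) <==> 3*lim + (1/3)*val >= -3
Before lim := lim + g - 2: (3*val > 3*g - 6 ==> (j != 9 && 3*val >= -2)) <==> 3*g + 3*lim + (1/3)*val >= 3
Answer: WP = (3*val > 3*g - 6 ==> (j != 9 && 3*val >= -2)) <==> 3*g + 3*lim + (1/3)*val >= 3


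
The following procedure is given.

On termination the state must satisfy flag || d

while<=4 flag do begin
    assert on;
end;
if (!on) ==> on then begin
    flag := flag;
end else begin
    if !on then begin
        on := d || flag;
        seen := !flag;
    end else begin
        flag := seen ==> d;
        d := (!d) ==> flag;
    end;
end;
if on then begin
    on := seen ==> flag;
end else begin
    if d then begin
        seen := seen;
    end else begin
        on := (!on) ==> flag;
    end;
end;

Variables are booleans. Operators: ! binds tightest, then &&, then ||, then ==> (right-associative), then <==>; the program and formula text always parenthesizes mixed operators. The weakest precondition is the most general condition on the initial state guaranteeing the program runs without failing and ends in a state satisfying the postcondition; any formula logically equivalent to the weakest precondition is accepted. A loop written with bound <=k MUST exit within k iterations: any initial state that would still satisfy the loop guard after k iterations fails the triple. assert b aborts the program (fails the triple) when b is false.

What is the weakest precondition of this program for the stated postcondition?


Working backward. After the program, flag || d must hold.
Then branch requires flag || d; else branch requires (d ==> (flag || d)) && ((!d) ==> (flag || d)).
Before the if: (on ==> (flag || d)) && ((!on) ==> ((d ==> (flag || d)) && ((!d) ==> (flag || d))))
Then branch requires (on ==> (flag || d)) && ((!on) ==> ((d ==> (flag || d)) && ((!d) ==> (flag || d)))); else branch requires ((!on) ==> (((d || flag) ==> (flag || d)) && ((!(d || flag)) ==> ((d ==> (flag || d)) && ((!d) ==> (flag || d)))))) && (on ==> ((on ==> ((seen ==> d) || ((!d) ==> (seen ==> d)))) && ((!on) ==> ((((!d) ==> (seen ==> d)) ==> ((seen ==> d) || ((!d) ==> (seen ==> d)))) && ((!((!d) ==> (seen ==> d))) ==> ((seen ==> d) || ((!d) ==> (seen ==> d)))))))).
Before the if: (((!on) ==> on) ==> ((on ==> (flag || d)) && ((!on) ==> ((d ==> (flag || d)) && ((!d) ==> (flag || d)))))) && ((!((!on) ==> on)) ==> (((!on) ==> (((d || flag) ==> (flag || d)) && ((!(d || flag)) ==> ((d ==> (flag || d)) && ((!d) ==> (flag || d)))))) && (on ==> ((on ==> ((seen ==> d) || ((!d) ==> (seen ==> d)))) && ((!on) ==> ((((!d) ==> (seen ==> d)) ==> ((seen ==> d) || ((!d) ==> (seen ==> d)))) && ((!((!d) ==> (seen ==> d))) ==> ((seen ==> d) || ((!d) ==> (seen ==> d))))))))))
Before the loop (bound <=4), unroll the exhaustion recursion (WP_0 = exit-now case; WP_j = one more guarded iteration, up to j = 4):
  WP_0: (!flag) && (((!on) ==> on) ==> ((on ==> (flag || d)) && ((!on) ==> ((d ==> (flag || d)) && ((!d) ==> (flag || d)))))) && ((!((!on) ==> on)) ==> (((!on) ==> (((d || flag) ==> (flag || d)) && ((!(d || flag)) ==> ((d ==> (flag || d)) && ((!d) ==> (flag || d)))))) && (on ==> ((on ==> ((seen ==> d) || ((!d) ==> (seen ==> d)))) && ((!on) ==> ((((!d) ==> (seen ==> d)) ==> ((seen ==> d) || ((!d) ==> (seen ==> d)))) && ((!((!d) ==> (seen ==> d))) ==> ((seen ==> d) || ((!d) ==> (seen ==> d))))))))))
  WP_1: (flag ==> (on && (!flag) && (((!on) ==> on) ==> ((on ==> (flag || d)) && ((!on) ==> ((d ==> (flag || d)) && ((!d) ==> (flag || d)))))) && ((!((!on) ==> on)) ==> (((!on) ==> (((d || flag) ==> (flag || d)) && ((!(d || flag)) ==> ((d ==> (flag || d)) && ((!d) ==> (flag || d)))))) && (on ==> ((on ==> ((seen ==> d) || ((!d) ==> (seen ==> d)))) && ((!on) ==> ((((!d) ==> (seen ==> d)) ==> ((seen ==> d) || ((!d) ==> (seen ==> d)))) && ((!((!d) ==> (seen ==> d))) ==> ((seen ==> d) || ((!d) ==> (seen ==> d)))))))))))) && ((!flag) ==> ((((!on) ==> on) ==> ((on ==> (flag || d)) && ((!on) ==> ((d ==> (flag || d)) && ((!d) ==> (flag || d)))))) && ((!((!on) ==> on)) ==> (((!on) ==> (((d || flag) ==> (flag || d)) && ((!(d || flag)) ==> ((d ==> (flag || d)) && ((!d) ==> (flag || d)))))) && (on ==> ((on ==> ((seen ==> d) || ((!d) ==> (seen ==> d)))) && ((!on) ==> ((((!d) ==> (seen ==> d)) ==> ((seen ==> d) || ((!d) ==> (seen ==> d)))) && ((!((!d) ==> (seen ==> d))) ==> ((seen ==> d) || ((!d) ==> (seen ==> d))))))))))))
  WP_2: (flag ==> (on && (flag ==> (on && (!flag) && (((!on) ==> on) ==> ((on ==> (flag || d)) && ((!on) ==> ((d ==> (flag || d)) && ((!d) ==> (flag || d)))))) && ((!((!on) ==> on)) ==> (((!on) ==> (((d || flag) ==> (flag || d)) && ((!(d || flag)) ==> ((d ==> (flag || d)) && ((!d) ==> (flag || d)))))) && (on ==> ((on ==> ((seen ==> d) || ((!d) ==> (seen ==> d)))) && ((!on) ==> ((((!d) ==> (seen ==> d)) ==> ((seen ==> d) || ((!d) ==> (seen ==> d)))) && ((!((!d) ==> (seen ==> d))) ==> ((seen ==> d) || ((!d) ==> (seen ==> d)))))))))))) && ((!flag) ==> ((((!on) ==> on) ==> ((on ==> (flag || d)) && ((!on) ==> ((d ==> (flag || d)) && ((!d) ==> (flag || d)))))) && ((!((!on) ==> on)) ==> (((!on) ==> (((d || flag) ==> (flag || d)) && ((!(d || flag)) ==> ((d ==> (flag || d)) && ((!d) ==> (flag || d)))))) && (on ==> ((on ==> ((seen ==> d) || ((!d) ==> (seen ==> d)))) && ((!on) ==> ((((!d) ==> (seen ==> d)) ==> ((seen ==> d) || ((!d) ==> (seen ==> d)))) && ((!((!d) ==> (seen ==> d))) ==> ((seen ==> d) || ((!d) ==> (seen ==> d)))))))))))))) && ((!flag) ==> ((((!on) ==> on) ==> ((on ==> (flag || d)) && ((!on) ==> ((d ==> (flag || d)) && ((!d) ==> (flag || d)))))) && ((!((!on) ==> on)) ==> (((!on) ==> (((d || flag) ==> (flag || d)) && ((!(d || flag)) ==> ((d ==> (flag || d)) && ((!d) ==> (flag || d)))))) && (on ==> ((on ==> ((seen ==> d) || ((!d) ==> (seen ==> d)))) && ((!on) ==> ((((!d) ==> (seen ==> d)) ==> ((seen ==> d) || ((!d) ==> (seen ==> d)))) && ((!((!d) ==> (seen ==> d))) ==> ((seen ==> d) || ((!d) ==> (seen ==> d))))))))))))
  WP_3: (flag ==> (on && (flag ==> (on && (flag ==> (on && (!flag) && (((!on) ==> on) ==> ((on ==> (flag || d)) && ((!on) ==> ((d ==> (flag || d)) && ((!d) ==> (flag || d)))))) && ((!((!on) ==> on)) ==> (((!on) ==> (((d || flag) ==> (flag || d)) && ((!(d || flag)) ==> ((d ==> (flag || d)) && ((!d) ==> (flag || d)))))) && (on ==> ((on ==> ((seen ==> d) || ((!d) ==> (seen ==> d)))) && ((!on) ==> ((((!d) ==> (seen ==> d)) ==> ((seen ==> d) || ((!d) ==> (seen ==> d)))) && ((!((!d) ==> (seen ==> d))) ==> ((seen ==> d) || ((!d) ==> (seen ==> d)))))))))))) && ((!flag) ==> ((((!on) ==> on) ==> ((on ==> (flag || d)) && ((!on) ==> ((d ==> (flag || d)) && ((!d) ==> (flag || d)))))) && ((!((!on) ==> on)) ==> (((!on) ==> (((d || flag) ==> (flag || d)) && ((!(d || flag)) ==> ((d ==> (flag || d)) && ((!d) ==> (flag || d)))))) && (on ==> ((on ==> ((seen ==> d) || ((!d) ==> (seen ==> d)))) && ((!on) ==> ((((!d) ==> (seen ==> d)) ==> ((seen ==> d) || ((!d) ==> (seen ==> d)))) && ((!((!d) ==> (seen ==> d))) ==> ((seen ==> d) || ((!d) ==> (seen ==> d)))))))))))))) && ((!flag) ==> ((((!on) ==> on) ==> ((on ==> (flag || d)) && ((!on) ==> ((d ==> (flag || d)) && ((!d) ==> (flag || d)))))) && ((!((!on) ==> on)) ==> (((!on) ==> (((d || flag) ==> (flag || d)) && ((!(d || flag)) ==> ((d ==> (flag || d)) && ((!d) ==> (flag || d)))))) && (on ==> ((on ==> ((seen ==> d) || ((!d) ==> (seen ==> d)))) && ((!on) ==> ((((!d) ==> (seen ==> d)) ==> ((seen ==> d) || ((!d) ==> (seen ==> d)))) && ((!((!d) ==> (seen ==> d))) ==> ((seen ==> d) || ((!d) ==> (seen ==> d)))))))))))))) && ((!flag) ==> ((((!on) ==> on) ==> ((on ==> (flag || d)) && ((!on) ==> ((d ==> (flag || d)) && ((!d) ==> (flag || d)))))) && ((!((!on) ==> on)) ==> (((!on) ==> (((d || flag) ==> (flag || d)) && ((!(d || flag)) ==> ((d ==> (flag || d)) && ((!d) ==> (flag || d)))))) && (on ==> ((on ==> ((seen ==> d) || ((!d) ==> (seen ==> d)))) && ((!on) ==> ((((!d) ==> (seen ==> d)) ==> ((seen ==> d) || ((!d) ==> (seen ==> d)))) && ((!((!d) ==> (seen ==> d))) ==> ((seen ==> d) || ((!d) ==> (seen ==> d))))))))))))
  WP_4: (flag ==> (on && (flag ==> (on && (flag ==> (on && (flag ==> (on && (!flag) && (((!on) ==> on) ==> ((on ==> (flag || d)) && ((!on) ==> ((d ==> (flag || d)) && ((!d) ==> (flag || d)))))) && ((!((!on) ==> on)) ==> (((!on) ==> (((d || flag) ==> (flag || d)) && ((!(d || flag)) ==> ((d ==> (flag || d)) && ((!d) ==> (flag || d)))))) && (on ==> ((on ==> ((seen ==> d) || ((!d) ==> (seen ==> d)))) && ((!on) ==> ((((!d) ==> (seen ==> d)) ==> ((seen ==> d) || ((!d) ==> (seen ==> d)))) && ((!((!d) ==> (seen ==> d))) ==> ((seen ==> d) || ((!d) ==> (seen ==> d)))))))))))) && ((!flag) ==> ((((!on) ==> on) ==> ((on ==> (flag || d)) && ((!on) ==> ((d ==> (flag || d)) && ((!d) ==> (flag || d)))))) && ((!((!on) ==> on)) ==> (((!on) ==> (((d || flag) ==> (flag || d)) && ((!(d || flag)) ==> ((d ==> (flag || d)) && ((!d) ==> (flag || d)))))) && (on ==> ((on ==> ((seen ==> d) || ((!d) ==> (seen ==> d)))) && ((!on) ==> ((((!d) ==> (seen ==> d)) ==> ((seen ==> d) || ((!d) ==> (seen ==> d)))) && ((!((!d) ==> (seen ==> d))) ==> ((seen ==> d) || ((!d) ==> (seen ==> d)))))))))))))) && ((!flag) ==> ((((!on) ==> on) ==> ((on ==> (flag || d)) && ((!on) ==> ((d ==> (flag || d)) && ((!d) ==> (flag || d)))))) && ((!((!on) ==> on)) ==> (((!on) ==> (((d || flag) ==> (flag || d)) && ((!(d || flag)) ==> ((d ==> (flag || d)) && ((!d) ==> (flag || d)))))) && (on ==> ((on ==> ((seen ==> d) || ((!d) ==> (seen ==> d)))) && ((!on) ==> ((((!d) ==> (seen ==> d)) ==> ((seen ==> d) || ((!d) ==> (seen ==> d)))) && ((!((!d) ==> (seen ==> d))) ==> ((seen ==> d) || ((!d) ==> (seen ==> d)))))))))))))) && ((!flag) ==> ((((!on) ==> on) ==> ((on ==> (flag || d)) && ((!on) ==> ((d ==> (flag || d)) && ((!d) ==> (flag || d)))))) && ((!((!on) ==> on)) ==> (((!on) ==> (((d || flag) ==> (flag || d)) && ((!(d || flag)) ==> ((d ==> (flag || d)) && ((!d) ==> (flag || d)))))) && (on ==> ((on ==> ((seen ==> d) || ((!d) ==> (seen ==> d)))) && ((!on) ==> ((((!d) ==> (seen ==> d)) ==> ((seen ==> d) || ((!d) ==> (seen ==> d)))) && ((!((!d) ==> (seen ==> d))) ==> ((seen ==> d) || ((!d) ==> (seen ==> d)))))))))))))) && ((!flag) ==> ((((!on) ==> on) ==> ((on ==> (flag || d)) && ((!on) ==> ((d ==> (flag || d)) && ((!d) ==> (flag || d)))))) && ((!((!on) ==> on)) ==> (((!on) ==> (((d || flag) ==> (flag || d)) && ((!(d || flag)) ==> ((d ==> (flag || d)) && ((!d) ==> (flag || d)))))) && (on ==> ((on ==> ((seen ==> d) || ((!d) ==> (seen ==> d)))) && ((!on) ==> ((((!d) ==> (seen ==> d)) ==> ((seen ==> d) || ((!d) ==> (seen ==> d)))) && ((!((!d) ==> (seen ==> d))) ==> ((seen ==> d) || ((!d) ==> (seen ==> d))))))))))))
So before the loop: (flag ==> (on && (flag ==> (on && (flag ==> (on && (flag ==> (on && (!flag) && (((!on) ==> on) ==> ((on ==> (flag || d)) && ((!on) ==> ((d ==> (flag || d)) && ((!d) ==> (flag || d)))))) && ((!((!on) ==> on)) ==> (((!on) ==> (((d || flag) ==> (flag || d)) && ((!(d || flag)) ==> ((d ==> (flag || d)) && ((!d) ==> (flag || d)))))) && (on ==> ((on ==> ((seen ==> d) || ((!d) ==> (seen ==> d)))) && ((!on) ==> ((((!d) ==> (seen ==> d)) ==> ((seen ==> d) || ((!d) ==> (seen ==> d)))) && ((!((!d) ==> (seen ==> d))) ==> ((seen ==> d) || ((!d) ==> (seen ==> d)))))))))))) && ((!flag) ==> ((((!on) ==> on) ==> ((on ==> (flag || d)) && ((!on) ==> ((d ==> (flag || d)) && ((!d) ==> (flag || d)))))) && ((!((!on) ==> on)) ==> (((!on) ==> (((d || flag) ==> (flag || d)) && ((!(d || flag)) ==> ((d ==> (flag || d)) && ((!d) ==> (flag || d)))))) && (on ==> ((on ==> ((seen ==> d) || ((!d) ==> (seen ==> d)))) && ((!on) ==> ((((!d) ==> (seen ==> d)) ==> ((seen ==> d) || ((!d) ==> (seen ==> d)))) && ((!((!d) ==> (seen ==> d))) ==> ((seen ==> d) || ((!d) ==> (seen ==> d)))))))))))))) && ((!flag) ==> ((((!on) ==> on) ==> ((on ==> (flag || d)) && ((!on) ==> ((d ==> (flag || d)) && ((!d) ==> (flag || d)))))) && ((!((!on) ==> on)) ==> (((!on) ==> (((d || flag) ==> (flag || d)) && ((!(d || flag)) ==> ((d ==> (flag || d)) && ((!d) ==> (flag || d)))))) && (on ==> ((on ==> ((seen ==> d) || ((!d) ==> (seen ==> d)))) && ((!on) ==> ((((!d) ==> (seen ==> d)) ==> ((seen ==> d) || ((!d) ==> (seen ==> d)))) && ((!((!d) ==> (seen ==> d))) ==> ((seen ==> d) || ((!d) ==> (seen ==> d)))))))))))))) && ((!flag) ==> ((((!on) ==> on) ==> ((on ==> (flag || d)) && ((!on) ==> ((d ==> (flag || d)) && ((!d) ==> (flag || d)))))) && ((!((!on) ==> on)) ==> (((!on) ==> (((d || flag) ==> (flag || d)) && ((!(d || flag)) ==> ((d ==> (flag || d)) && ((!d) ==> (flag || d)))))) && (on ==> ((on ==> ((seen ==> d) || ((!d) ==> (seen ==> d)))) && ((!on) ==> ((((!d) ==> (seen ==> d)) ==> ((seen ==> d) || ((!d) ==> (seen ==> d)))) && ((!((!d) ==> (seen ==> d))) ==> ((seen ==> d) || ((!d) ==> (seen ==> d)))))))))))))) && ((!flag) ==> ((((!on) ==> on) ==> ((on ==> (flag || d)) && ((!on) ==> ((d ==> (flag || d)) && ((!d) ==> (flag || d)))))) && ((!((!on) ==> on)) ==> (((!on) ==> (((d || flag) ==> (flag || d)) && ((!(d || flag)) ==> ((d ==> (flag || d)) && ((!d) ==> (flag || d)))))) && (on ==> ((on ==> ((seen ==> d) || ((!d) ==> (seen ==> d)))) && ((!on) ==> ((((!d) ==> (seen ==> d)) ==> ((seen ==> d) || ((!d) ==> (seen ==> d)))) && ((!((!d) ==> (seen ==> d))) ==> ((seen ==> d) || ((!d) ==> (seen ==> d))))))))))))
Answer: WP = (flag ==> (on && (flag ==> (on && (flag ==> (on && (flag ==> (on && (!flag) && (((!on) ==> on) ==> ((on ==> (flag || d)) && ((!on) ==> ((d ==> (flag || d)) && ((!d) ==> (flag || d)))))) && ((!((!on) ==> on)) ==> (((!on) ==> (((d || flag) ==> (flag || d)) && ((!(d || flag)) ==> ((d ==> (flag || d)) && ((!d) ==> (flag || d)))))) && (on ==> ((on ==> ((seen ==> d) || ((!d) ==> (seen ==> d)))) && ((!on) ==> ((((!d) ==> (seen ==> d)) ==> ((seen ==> d) || ((!d) ==> (seen ==> d)))) && ((!((!d) ==> (seen ==> d))) ==> ((seen ==> d) || ((!d) ==> (seen ==> d)))))))))))) && ((!flag) ==> ((((!on) ==> on) ==> ((on ==> (flag || d)) && ((!on) ==> ((d ==> (flag || d)) && ((!d) ==> (flag || d)))))) && ((!((!on) ==> on)) ==> (((!on) ==> (((d || flag) ==> (flag || d)) && ((!(d || flag)) ==> ((d ==> (flag || d)) && ((!d) ==> (flag || d)))))) && (on ==> ((on ==> ((seen ==> d) || ((!d) ==> (seen ==> d)))) && ((!on) ==> ((((!d) ==> (seen ==> d)) ==> ((seen ==> d) || ((!d) ==> (seen ==> d)))) && ((!((!d) ==> (seen ==> d))) ==> ((seen ==> d) || ((!d) ==> (seen ==> d)))))))))))))) && ((!flag) ==> ((((!on) ==> on) ==> ((on ==> (flag || d)) && ((!on) ==> ((d ==> (flag || d)) && ((!d) ==> (flag || d)))))) && ((!((!on) ==> on)) ==> (((!on) ==> (((d || flag) ==> (flag || d)) && ((!(d || flag)) ==> ((d ==> (flag || d)) && ((!d) ==> (flag || d)))))) && (on ==> ((on ==> ((seen ==> d) || ((!d) ==> (seen ==> d)))) && ((!on) ==> ((((!d) ==> (seen ==> d)) ==> ((seen ==> d) || ((!d) ==> (seen ==> d)))) && ((!((!d) ==> (seen ==> d))) ==> ((seen ==> d) || ((!d) ==> (seen ==> d)))))))))))))) && ((!flag) ==> ((((!on) ==> on) ==> ((on ==> (flag || d)) && ((!on) ==> ((d ==> (flag || d)) && ((!d) ==> (flag || d)))))) && ((!((!on) ==> on)) ==> (((!on) ==> (((d || flag) ==> (flag || d)) && ((!(d || flag)) ==> ((d ==> (flag || d)) && ((!d) ==> (flag || d)))))) && (on ==> ((on ==> ((seen ==> d) || ((!d) ==> (seen ==> d)))) && ((!on) ==> ((((!d) ==> (seen ==> d)) ==> ((seen ==> d) || ((!d) ==> (seen ==> d)))) && ((!((!d) ==> (seen ==> d))) ==> ((seen ==> d) || ((!d) ==> (seen ==> d)))))))))))))) && ((!flag) ==> ((((!on) ==> on) ==> ((on ==> (flag || d)) && ((!on) ==> ((d ==> (flag || d)) && ((!d) ==> (flag || d)))))) && ((!((!on) ==> on)) ==> (((!on) ==> (((d || flag) ==> (flag || d)) && ((!(d || flag)) ==> ((d ==> (flag || d)) && ((!d) ==> (flag || d)))))) && (on ==> ((on ==> ((seen ==> d) || ((!d) ==> (seen ==> d)))) && ((!on) ==> ((((!d) ==> (seen ==> d)) ==> ((seen ==> d) || ((!d) ==> (seen ==> d)))) && ((!((!d) ==> (seen ==> d))) ==> ((seen ==> d) || ((!d) ==> (seen ==> d))))))))))))


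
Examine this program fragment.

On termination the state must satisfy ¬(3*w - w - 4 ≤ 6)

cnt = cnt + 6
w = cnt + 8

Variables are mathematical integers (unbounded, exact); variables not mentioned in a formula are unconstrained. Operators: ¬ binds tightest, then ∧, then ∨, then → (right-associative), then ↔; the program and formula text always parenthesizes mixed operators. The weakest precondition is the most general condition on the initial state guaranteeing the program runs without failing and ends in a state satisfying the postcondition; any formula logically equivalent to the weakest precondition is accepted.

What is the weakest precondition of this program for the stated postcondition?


Working backward. After the program, the postcondition ¬(3*w - w - 4 ≤ 6) must hold; in canonical form it is ¬(2*w ≤ 10).
Before w := cnt + 8: ¬(2*cnt ≤ -6)
Before cnt := cnt + 6: ¬(2*cnt ≤ -18)
Answer: WP = ¬(2*cnt ≤ -18)


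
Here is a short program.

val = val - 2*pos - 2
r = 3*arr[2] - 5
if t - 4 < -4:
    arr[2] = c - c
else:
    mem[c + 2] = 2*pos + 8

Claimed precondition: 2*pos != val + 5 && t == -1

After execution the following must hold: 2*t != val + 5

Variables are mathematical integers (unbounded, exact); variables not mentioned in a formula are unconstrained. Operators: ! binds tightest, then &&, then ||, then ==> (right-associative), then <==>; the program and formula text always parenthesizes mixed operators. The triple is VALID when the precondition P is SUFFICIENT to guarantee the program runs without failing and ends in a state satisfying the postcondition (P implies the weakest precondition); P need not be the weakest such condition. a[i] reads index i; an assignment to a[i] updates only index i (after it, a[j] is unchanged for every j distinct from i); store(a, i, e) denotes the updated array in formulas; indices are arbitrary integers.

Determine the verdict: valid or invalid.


Working backward. After the program, 2*t != val + 5 must hold.
Then branch requires 2*t != val + 5; else branch requires 2*t != val + 5.
Before the if: (t < 0 ==> 2*t != val + 5) && ((!(t < 0)) ==> 2*t != val + 5)
Before r := 3*arr[2] - 5: (t < 0 ==> 2*t != val + 5) && ((!(t < 0)) ==> 2*t != val + 5)
Before val := val - 2*pos - 2: (t < 0 ==> 2*pos + 2*t != val + 3) && ((!(t < 0)) ==> 2*pos + 2*t != val + 3)
The weakest precondition is (t < 0 ==> 2*pos + 2*t != val + 3) && ((!(t < 0)) ==> 2*pos + 2*t != val + 3).
Check whether 2*pos != val + 5 && t == -1 implies it.
Every state satisfying the precondition satisfies the weakest precondition: the implication holds.
Answer: valid


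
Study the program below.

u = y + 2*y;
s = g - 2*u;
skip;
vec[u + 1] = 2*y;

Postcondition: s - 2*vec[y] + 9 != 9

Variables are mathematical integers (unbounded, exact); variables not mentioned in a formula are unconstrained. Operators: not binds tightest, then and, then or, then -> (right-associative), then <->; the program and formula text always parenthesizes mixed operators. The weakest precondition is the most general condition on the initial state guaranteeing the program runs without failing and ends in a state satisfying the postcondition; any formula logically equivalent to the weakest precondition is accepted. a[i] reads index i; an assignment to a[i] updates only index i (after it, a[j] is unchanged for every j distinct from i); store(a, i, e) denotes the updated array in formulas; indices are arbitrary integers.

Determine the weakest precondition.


Working backward. After the program, the postcondition s - 2*vec[y] + 9 != 9 must hold; in canonical form it is s != 2*vec[y].
Before vec[u + 1] := 2*y: s != 2*store(vec, u + 1, 2*y)[y]
Before skip: s != 2*store(vec, u + 1, 2*y)[y]
Before s := g - 2*u: g != 2*store(vec, u + 1, 2*y)[y] + 2*u
Before u := y + 2*y: g != 2*store(vec, 3*y + 1, 2*y)[y] + 6*y
Answer: WP = g != 2*store(vec, 3*y + 1, 2*y)[y] + 6*y


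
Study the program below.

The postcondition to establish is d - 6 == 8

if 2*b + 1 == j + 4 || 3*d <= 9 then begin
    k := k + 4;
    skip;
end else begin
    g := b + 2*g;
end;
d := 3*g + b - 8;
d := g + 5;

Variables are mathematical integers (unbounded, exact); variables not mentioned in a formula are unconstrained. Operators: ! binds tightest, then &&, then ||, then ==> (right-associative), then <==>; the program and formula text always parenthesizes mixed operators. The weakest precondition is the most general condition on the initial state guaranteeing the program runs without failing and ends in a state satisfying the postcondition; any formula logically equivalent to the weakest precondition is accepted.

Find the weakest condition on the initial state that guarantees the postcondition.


Working backward. After the program, the postcondition d - 6 == 8 must hold; in canonical form it is d == 14.
Before d := g + 5: g == 9
Before d := 3*g + b - 8: g == 9
Then branch requires g == 9; else branch requires b + 2*g == 9.
Before the if: ((2*b == j + 3 || 3*d <= 9) ==> g == 9) && ((!(2*b == j + 3 || 3*d <= 9)) ==> b + 2*g == 9)
Answer: WP = ((2*b == j + 3 || 3*d <= 9) ==> g == 9) && ((!(2*b == j + 3 || 3*d <= 9)) ==> b + 2*g == 9)


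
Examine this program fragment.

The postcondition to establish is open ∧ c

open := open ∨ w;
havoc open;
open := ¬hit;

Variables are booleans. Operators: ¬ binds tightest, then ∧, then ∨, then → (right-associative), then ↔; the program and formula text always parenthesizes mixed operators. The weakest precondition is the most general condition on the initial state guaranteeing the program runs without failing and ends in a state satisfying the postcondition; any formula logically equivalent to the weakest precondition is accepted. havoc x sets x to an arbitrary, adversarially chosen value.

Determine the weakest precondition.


Working backward. After the program, open ∧ c must hold.
Before open := ¬hit: (¬hit) ∧ c
Before havoc open: (¬hit) ∧ c
Before open := open ∨ w: (¬hit) ∧ c
Answer: WP = (¬hit) ∧ c


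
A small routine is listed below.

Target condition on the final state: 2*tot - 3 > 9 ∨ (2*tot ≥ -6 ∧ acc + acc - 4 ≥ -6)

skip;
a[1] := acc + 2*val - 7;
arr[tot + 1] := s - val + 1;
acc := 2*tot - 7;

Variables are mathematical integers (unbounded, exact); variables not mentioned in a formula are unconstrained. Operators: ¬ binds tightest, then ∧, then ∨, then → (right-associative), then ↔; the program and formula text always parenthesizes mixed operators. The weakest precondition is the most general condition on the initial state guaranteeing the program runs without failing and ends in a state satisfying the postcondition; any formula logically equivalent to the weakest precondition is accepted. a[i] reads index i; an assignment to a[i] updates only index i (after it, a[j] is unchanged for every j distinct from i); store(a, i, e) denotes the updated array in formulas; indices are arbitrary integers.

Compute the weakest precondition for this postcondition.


Working backward. After the program, the postcondition 2*tot - 3 > 9 ∨ (2*tot ≥ -6 ∧ acc + acc - 4 ≥ -6) must hold; in canonical form it is 2*tot > 12 ∨ (2*tot ≥ -6 ∧ 2*acc ≥ -2).
Before acc := 2*tot - 7: 2*tot > 12 ∨ (2*tot ≥ -6 ∧ 4*tot ≥ 12)
Before arr[tot + 1] := s - val + 1: 2*tot > 12 ∨ (2*tot ≥ -6 ∧ 4*tot ≥ 12)
Before a[1] := acc + 2*val - 7: 2*tot > 12 ∨ (2*tot ≥ -6 ∧ 4*tot ≥ 12)
Before skip: 2*tot > 12 ∨ (2*tot ≥ -6 ∧ 4*tot ≥ 12)
Answer: WP = 2*tot > 12 ∨ (2*tot ≥ -6 ∧ 4*tot ≥ 12)


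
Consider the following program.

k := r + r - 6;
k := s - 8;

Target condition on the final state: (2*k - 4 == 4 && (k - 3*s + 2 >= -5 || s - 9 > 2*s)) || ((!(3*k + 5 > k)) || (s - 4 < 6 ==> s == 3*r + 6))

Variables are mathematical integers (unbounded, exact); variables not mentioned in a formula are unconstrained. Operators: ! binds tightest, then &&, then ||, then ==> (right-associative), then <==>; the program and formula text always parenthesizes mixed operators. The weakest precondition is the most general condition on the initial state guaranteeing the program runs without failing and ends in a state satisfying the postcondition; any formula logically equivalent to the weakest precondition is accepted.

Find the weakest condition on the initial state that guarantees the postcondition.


Working backward. After the program, the postcondition (2*k - 4 == 4 && (k - 3*s + 2 >= -5 || s - 9 > 2*s)) || ((!(3*k + 5 > k)) || (s - 4 < 6 ==> s == 3*r + 6)) must hold; in canonical form it is (2*k == 8 && (k >= 3*s - 7 || s < -9)) || (!(2*k > -5)) || (s < 10 ==> s == 3*r + 6).
Before k := s - 8: (2*s == 24 && (2*s <= -1 || s < -9)) || (!(2*s > 11)) || (s < 10 ==> s == 3*r + 6)
Before k := r + r - 6: (2*s == 24 && (2*s <= -1 || s < -9)) || (!(2*s > 11)) || (s < 10 ==> s == 3*r + 6)
Answer: WP = (2*s == 24 && (2*s <= -1 || s < -9)) || (!(2*s > 11)) || (s < 10 ==> s == 3*r + 6)


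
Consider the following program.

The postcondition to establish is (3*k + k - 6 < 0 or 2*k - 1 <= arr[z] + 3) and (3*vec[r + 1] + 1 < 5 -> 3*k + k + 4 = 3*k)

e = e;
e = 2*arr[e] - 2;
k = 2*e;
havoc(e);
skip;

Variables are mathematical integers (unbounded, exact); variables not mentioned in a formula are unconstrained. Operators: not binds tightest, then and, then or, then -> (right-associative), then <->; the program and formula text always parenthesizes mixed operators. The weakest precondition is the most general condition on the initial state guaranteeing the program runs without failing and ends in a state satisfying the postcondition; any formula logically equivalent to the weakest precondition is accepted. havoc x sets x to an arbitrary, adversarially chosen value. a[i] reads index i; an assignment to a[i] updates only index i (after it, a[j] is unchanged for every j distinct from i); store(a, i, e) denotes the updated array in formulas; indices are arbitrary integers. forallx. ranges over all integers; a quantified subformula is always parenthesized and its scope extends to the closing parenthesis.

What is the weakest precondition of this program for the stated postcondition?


Working backward. After the program, the postcondition (3*k + k - 6 < 0 or 2*k - 1 <= arr[z] + 3) and (3*vec[r + 1] + 1 < 5 -> 3*k + k + 4 = 3*k) must hold; in canonical form it is (4*k < 6 or 2*k <= arr[z] + 4) and (3*vec[r + 1] < 4 -> k = -4).
Before skip: (4*k < 6 or 2*k <= arr[z] + 4) and (3*vec[r + 1] < 4 -> k = -4)
Before havoc e: (4*k < 6 or 2*k <= arr[z] + 4) and (3*vec[r + 1] < 4 -> k = -4)
Before k := 2*e: (8*e < 6 or 4*e <= arr[z] + 4) and (3*vec[r + 1] < 4 -> 2*e = -4)
Before e := 2*arr[e] - 2: (16*arr[e] < 22 or 8*arr[e] <= arr[z] + 12) and (3*vec[r + 1] < 4 -> 4*arr[e] = 0)
Before e := e: (16*arr[e] < 22 or 8*arr[e] <= arr[z] + 12) and (3*vec[r + 1] < 4 -> 4*arr[e] = 0)
Answer: WP = (16*arr[e] < 22 or 8*arr[e] <= arr[z] + 12) and (3*vec[r + 1] < 4 -> 4*arr[e] = 0)


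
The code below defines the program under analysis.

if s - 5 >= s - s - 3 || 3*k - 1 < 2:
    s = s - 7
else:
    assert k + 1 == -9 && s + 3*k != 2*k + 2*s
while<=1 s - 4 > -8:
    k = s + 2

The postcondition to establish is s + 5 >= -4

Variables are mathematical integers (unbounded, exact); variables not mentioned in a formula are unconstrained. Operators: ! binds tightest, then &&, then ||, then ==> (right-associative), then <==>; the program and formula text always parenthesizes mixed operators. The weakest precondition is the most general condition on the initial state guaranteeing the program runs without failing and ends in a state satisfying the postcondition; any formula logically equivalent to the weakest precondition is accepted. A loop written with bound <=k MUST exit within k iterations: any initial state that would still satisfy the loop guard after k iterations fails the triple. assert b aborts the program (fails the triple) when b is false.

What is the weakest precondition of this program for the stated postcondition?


Working backward. After the program, the postcondition s + 5 >= -4 must hold; in canonical form it is s >= -9.
Before the loop (bound <=1), unroll the exhaustion recursion (WP_0 = exit-now case; WP_j = one more guarded iteration, up to j = 1):
  WP_0: (!(s > -4)) && s >= -9
  WP_1: (s > -4 ==> ((!(s > -4)) && s >= -9)) && ((!(s > -4)) ==> s >= -9)
So before the loop: (s > -4 ==> ((!(s > -4)) && s >= -9)) && ((!(s > -4)) ==> s >= -9)
Then branch requires (s > 3 ==> ((!(s > 3)) && s >= -2)) && ((!(s > 3)) ==> s >= -2); else branch requires k == -10 && k != s && (s > -4 ==> ((!(s > -4)) && s >= -9)) && ((!(s > -4)) ==> s >= -9).
Before the if: ((s >= 2 || 3*k < 3) ==> ((s > 3 ==> ((!(s > 3)) && s >= -2)) && ((!(s > 3)) ==> s >= -2))) && ((!(s >= 2 || 3*k < 3)) ==> (k == -10 && k != s && (s > -4 ==> ((!(s > -4)) && s >= -9)) && ((!(s > -4)) ==> s >= -9)))
Answer: WP = ((s >= 2 || 3*k < 3) ==> ((s > 3 ==> ((!(s > 3)) && s >= -2)) && ((!(s > 3)) ==> s >= -2))) && ((!(s >= 2 || 3*k < 3)) ==> (k == -10 && k != s && (s > -4 ==> ((!(s > -4)) && s >= -9)) && ((!(s > -4)) ==> s >= -9)))


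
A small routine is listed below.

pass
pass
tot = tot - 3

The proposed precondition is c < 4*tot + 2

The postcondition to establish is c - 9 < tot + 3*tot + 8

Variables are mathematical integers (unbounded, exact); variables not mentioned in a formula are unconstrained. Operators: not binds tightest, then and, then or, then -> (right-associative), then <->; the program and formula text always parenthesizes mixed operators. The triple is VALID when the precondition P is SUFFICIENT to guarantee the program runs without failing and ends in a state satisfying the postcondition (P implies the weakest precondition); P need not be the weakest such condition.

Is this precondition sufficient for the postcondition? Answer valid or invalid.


Working backward. After the program, the postcondition c - 9 < tot + 3*tot + 8 must hold; in canonical form it is c < 4*tot + 17.
Before tot := tot - 3: c < 4*tot + 5
Before skip: c < 4*tot + 5
Before skip: c < 4*tot + 5
The weakest precondition is c < 4*tot + 5.
Check whether c < 4*tot + 2 implies it.
Every state satisfying the precondition satisfies the weakest precondition: the implication holds.
Answer: valid


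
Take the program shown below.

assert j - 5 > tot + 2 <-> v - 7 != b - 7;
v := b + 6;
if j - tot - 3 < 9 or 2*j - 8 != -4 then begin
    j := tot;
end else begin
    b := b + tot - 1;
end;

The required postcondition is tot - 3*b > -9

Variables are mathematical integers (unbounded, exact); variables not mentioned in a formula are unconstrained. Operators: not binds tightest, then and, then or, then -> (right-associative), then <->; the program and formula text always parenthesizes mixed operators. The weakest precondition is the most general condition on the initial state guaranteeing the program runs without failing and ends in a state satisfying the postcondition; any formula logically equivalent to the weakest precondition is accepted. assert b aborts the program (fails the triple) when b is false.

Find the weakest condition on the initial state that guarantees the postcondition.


Working backward. After the program, the postcondition tot - 3*b > -9 must hold; in canonical form it is tot > 3*b - 9.
Then branch requires tot > 3*b - 9; else branch requires 3*b + 2*tot < 12.
Before the if: ((j < tot + 12 or 2*j != 4) -> tot > 3*b - 9) and ((not (j < tot + 12 or 2*j != 4)) -> 3*b + 2*tot < 12)
Before v := b + 6: ((j < tot + 12 or 2*j != 4) -> tot > 3*b - 9) and ((not (j < tot + 12 or 2*j != 4)) -> 3*b + 2*tot < 12)
Before assert j - 5 > tot + 2 <-> v - 7 != b - 7: (j > tot + 7 <-> v != b) and ((j < tot + 12 or 2*j != 4) -> tot > 3*b - 9) and ((not (j < tot + 12 or 2*j != 4)) -> 3*b + 2*tot < 12)
Answer: WP = (j > tot + 7 <-> v != b) and ((j < tot + 12 or 2*j != 4) -> tot > 3*b - 9) and ((not (j < tot + 12 or 2*j != 4)) -> 3*b + 2*tot < 12)


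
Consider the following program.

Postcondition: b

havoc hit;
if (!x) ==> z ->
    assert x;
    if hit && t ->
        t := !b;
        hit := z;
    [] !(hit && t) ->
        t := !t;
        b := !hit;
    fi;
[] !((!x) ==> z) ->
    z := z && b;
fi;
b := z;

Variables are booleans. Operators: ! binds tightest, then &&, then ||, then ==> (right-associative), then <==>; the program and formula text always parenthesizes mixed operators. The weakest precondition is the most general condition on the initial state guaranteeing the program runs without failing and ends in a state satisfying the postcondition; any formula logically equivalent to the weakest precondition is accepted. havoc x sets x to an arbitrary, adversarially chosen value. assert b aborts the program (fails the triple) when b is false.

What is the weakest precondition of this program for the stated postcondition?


Working backward. After the program, b must hold.
Before b := z: z
Then branch requires x && ((hit && t) ==> z) && ((!(hit && t)) ==> z); else branch requires z && b.
Before the if: (((!x) ==> z) ==> (x && ((hit && t) ==> z) && ((!(hit && t)) ==> z))) && ((!((!x) ==> z)) ==> (z && b))
Before havoc hit: (((!x) ==> z) ==> (x && (t ==> z) && ((!t) ==> z))) && ((!((!x) ==> z)) ==> (z && b)) && (((!x) ==> z) ==> (x && z))
Answer: WP = (((!x) ==> z) ==> (x && (t ==> z) && ((!t) ==> z))) && ((!((!x) ==> z)) ==> (z && b)) && (((!x) ==> z) ==> (x && z))


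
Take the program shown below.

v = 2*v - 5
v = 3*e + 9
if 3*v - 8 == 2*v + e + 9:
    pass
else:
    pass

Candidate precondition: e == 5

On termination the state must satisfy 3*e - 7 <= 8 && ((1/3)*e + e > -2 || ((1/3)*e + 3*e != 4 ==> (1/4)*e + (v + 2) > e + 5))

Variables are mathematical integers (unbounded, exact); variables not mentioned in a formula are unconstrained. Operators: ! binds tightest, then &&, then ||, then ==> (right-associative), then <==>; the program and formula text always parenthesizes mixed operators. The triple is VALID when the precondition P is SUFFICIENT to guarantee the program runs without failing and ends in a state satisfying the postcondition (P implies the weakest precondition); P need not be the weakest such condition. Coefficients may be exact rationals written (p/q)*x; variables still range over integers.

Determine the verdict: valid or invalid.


Working backward. After the program, the postcondition 3*e - 7 <= 8 && ((1/3)*e + e > -2 || ((1/3)*e + 3*e != 4 ==> (1/4)*e + (v + 2) > e + 5)) must hold; in canonical form it is 3*e <= 15 && ((4/3)*e > -2 || ((10/3)*e != 4 ==> v > (3/4)*e + 3)).
Then branch requires 3*e <= 15 && ((4/3)*e > -2 || ((10/3)*e != 4 ==> v > (3/4)*e + 3)); else branch requires 3*e <= 15 && ((4/3)*e > -2 || ((10/3)*e != 4 ==> v > (3/4)*e + 3)).
Before the if: (v == e + 17 ==> (3*e <= 15 && ((4/3)*e > -2 || ((10/3)*e != 4 ==> v > (3/4)*e + 3)))) && ((!(v == e + 17)) ==> (3*e <= 15 && ((4/3)*e > -2 || ((10/3)*e != 4 ==> v > (3/4)*e + 3))))
Before v := 3*e + 9: (2*e == 8 ==> (3*e <= 15 && ((4/3)*e > -2 || ((10/3)*e != 4 ==> (9/4)*e > -6)))) && ((!(2*e == 8)) ==> (3*e <= 15 && ((4/3)*e > -2 || ((10/3)*e != 4 ==> (9/4)*e > -6))))
Before v := 2*v - 5: (2*e == 8 ==> (3*e <= 15 && ((4/3)*e > -2 || ((10/3)*e != 4 ==> (9/4)*e > -6)))) && ((!(2*e == 8)) ==> (3*e <= 15 && ((4/3)*e > -2 || ((10/3)*e != 4 ==> (9/4)*e > -6))))
The weakest precondition is (2*e == 8 ==> (3*e <= 15 && ((4/3)*e > -2 || ((10/3)*e != 4 ==> (9/4)*e > -6)))) && ((!(2*e == 8)) ==> (3*e <= 15 && ((4/3)*e > -2 || ((10/3)*e != 4 ==> (9/4)*e > -6)))).
Check whether e == 5 implies it.
Every state satisfying the precondition satisfies the weakest precondition: the implication holds.
Answer: valid
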